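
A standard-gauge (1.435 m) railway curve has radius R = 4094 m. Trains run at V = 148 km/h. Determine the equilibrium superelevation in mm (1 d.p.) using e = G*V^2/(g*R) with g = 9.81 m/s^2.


Convert speed: V = 148 / 3.6 = 41.1111 m/s
Apply formula: e = 1.435 * 41.1111^2 / (9.81 * 4094)
e = 1.435 * 1690.1235 / 40162.14
e = 0.060388 m = 60.4 mm

60.4


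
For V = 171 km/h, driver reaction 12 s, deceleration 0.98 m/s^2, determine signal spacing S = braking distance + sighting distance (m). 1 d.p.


V = 171 / 3.6 = 47.5 m/s
Braking distance = 47.5^2 / (2*0.98) = 1151.148 m
Sighting distance = 47.5 * 12 = 570.0 m
S = 1151.148 + 570.0 = 1721.1 m

1721.1


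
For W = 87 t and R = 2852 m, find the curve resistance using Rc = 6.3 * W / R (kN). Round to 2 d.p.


Rc = 6.3 * W / R
Rc = 6.3 * 87 / 2852
Rc = 548.1 / 2852
Rc = 0.19 kN

0.19


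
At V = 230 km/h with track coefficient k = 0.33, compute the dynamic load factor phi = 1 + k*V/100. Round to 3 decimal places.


phi = 1 + k * V / 100
phi = 1 + 0.33 * 230 / 100
phi = 1 + 0.759
phi = 1.759

1.759


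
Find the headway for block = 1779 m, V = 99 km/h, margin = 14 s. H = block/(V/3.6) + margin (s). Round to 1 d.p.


V = 99 / 3.6 = 27.5 m/s
Block traversal time = 1779 / 27.5 = 64.6909 s
Headway = 64.6909 + 14
Headway = 78.7 s

78.7


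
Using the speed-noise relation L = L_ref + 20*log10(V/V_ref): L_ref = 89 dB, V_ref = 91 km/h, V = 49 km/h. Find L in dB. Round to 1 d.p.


V/V_ref = 49 / 91 = 0.538462
log10(0.538462) = -0.268845
20 * -0.268845 = -5.3769
L = 89 + -5.3769 = 83.6 dB

83.6


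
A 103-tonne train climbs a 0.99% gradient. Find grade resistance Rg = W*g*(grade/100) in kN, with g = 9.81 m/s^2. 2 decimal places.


Rg = W * 9.81 * grade / 100
Rg = 103 * 9.81 * 0.99 / 100
Rg = 1010.43 * 0.0099
Rg = 10.00 kN

10.00


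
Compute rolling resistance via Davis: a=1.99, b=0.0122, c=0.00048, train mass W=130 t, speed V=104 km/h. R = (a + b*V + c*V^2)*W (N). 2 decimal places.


b*V = 0.0122 * 104 = 1.2688
c*V^2 = 0.00048 * 10816 = 5.19168
R_per_t = 1.99 + 1.2688 + 5.19168 = 8.45048 N/t
R_total = 8.45048 * 130 = 1098.56 N

1098.56


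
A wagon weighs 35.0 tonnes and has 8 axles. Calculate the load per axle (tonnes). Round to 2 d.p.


Load per axle = total weight / number of axles
Load = 35.0 / 8
Load = 4.38 tonnes

4.38


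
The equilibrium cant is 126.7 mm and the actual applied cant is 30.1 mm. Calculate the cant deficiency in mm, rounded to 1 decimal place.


Cant deficiency = equilibrium cant - actual cant
CD = 126.7 - 30.1
CD = 96.6 mm

96.6


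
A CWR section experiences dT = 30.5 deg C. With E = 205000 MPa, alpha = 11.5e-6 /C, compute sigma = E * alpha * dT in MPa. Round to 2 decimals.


sigma = E * alpha * dT
sigma = 205000 * 11.5e-6 * 30.5
sigma = 2.3575 * 30.5
sigma = 71.90 MPa

71.90


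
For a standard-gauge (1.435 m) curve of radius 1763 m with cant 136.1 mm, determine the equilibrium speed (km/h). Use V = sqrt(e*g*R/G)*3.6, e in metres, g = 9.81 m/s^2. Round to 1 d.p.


Convert cant: e = 136.1 mm = 0.1361 m
V_ms = sqrt(0.1361 * 9.81 * 1763 / 1.435)
V_ms = sqrt(1640.316086) = 40.5008 m/s
V = 40.5008 * 3.6 = 145.8 km/h

145.8


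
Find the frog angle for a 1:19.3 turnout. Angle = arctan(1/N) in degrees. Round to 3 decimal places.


1/N = 1/19.3 = 0.051813
angle = arctan(0.051813) = 0.051767 rad
angle = 0.051767 * 180/pi = 2.966 degrees

2.966


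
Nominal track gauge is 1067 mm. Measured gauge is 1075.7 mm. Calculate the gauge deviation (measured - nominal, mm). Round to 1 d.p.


Deviation = measured - nominal
Deviation = 1075.7 - 1067
Deviation = 8.7 mm

8.7


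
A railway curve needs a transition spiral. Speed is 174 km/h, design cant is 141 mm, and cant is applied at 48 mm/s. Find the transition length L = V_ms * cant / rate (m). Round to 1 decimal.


Convert speed: V = 174 / 3.6 = 48.3333 m/s
L = 48.3333 * 141 / 48
L = 6815.0 / 48
L = 142.0 m

142.0


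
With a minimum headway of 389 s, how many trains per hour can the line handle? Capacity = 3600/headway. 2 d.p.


Capacity = 3600 / headway
Capacity = 3600 / 389
Capacity = 9.25 trains/hour

9.25


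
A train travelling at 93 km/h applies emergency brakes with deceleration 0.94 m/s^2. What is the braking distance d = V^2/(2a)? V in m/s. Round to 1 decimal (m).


Convert speed: V = 93 / 3.6 = 25.8333 m/s
V^2 = 667.3611
d = 667.3611 / (2 * 0.94)
d = 667.3611 / 1.88
d = 355.0 m

355.0


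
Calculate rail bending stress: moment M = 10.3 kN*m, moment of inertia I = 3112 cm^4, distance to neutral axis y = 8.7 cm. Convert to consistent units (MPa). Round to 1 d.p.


Convert units:
M = 10.3 kN*m = 10300000 N*mm
y = 8.7 cm = 87 mm
I = 3112 cm^4 = 31120000 mm^4
sigma = 10300000 * 87 / 31120000
sigma = 28.8 MPa

28.8


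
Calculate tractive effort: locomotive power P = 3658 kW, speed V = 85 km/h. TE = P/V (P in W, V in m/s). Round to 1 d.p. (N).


Convert: P = 3658 kW = 3658000 W
V = 85 / 3.6 = 23.6111 m/s
TE = 3658000 / 23.6111
TE = 154927.1 N

154927.1


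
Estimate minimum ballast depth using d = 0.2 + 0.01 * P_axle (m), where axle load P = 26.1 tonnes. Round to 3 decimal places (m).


d = 0.2 + 0.01 * 26.1
d = 0.2 + 0.261
d = 0.461 m

0.461


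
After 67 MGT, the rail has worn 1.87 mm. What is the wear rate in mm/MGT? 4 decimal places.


Wear rate = total wear / cumulative tonnage
Rate = 1.87 / 67
Rate = 0.0279 mm/MGT

0.0279


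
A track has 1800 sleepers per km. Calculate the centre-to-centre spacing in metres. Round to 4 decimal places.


Spacing = 1000 m / number of sleepers
Spacing = 1000 / 1800
Spacing = 0.5556 m

0.5556


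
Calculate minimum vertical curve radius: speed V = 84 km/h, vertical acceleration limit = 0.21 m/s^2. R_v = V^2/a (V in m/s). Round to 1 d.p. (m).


Convert speed: V = 84 / 3.6 = 23.3333 m/s
V^2 = 544.4444 m^2/s^2
R_v = 544.4444 / 0.21
R_v = 2592.6 m

2592.6


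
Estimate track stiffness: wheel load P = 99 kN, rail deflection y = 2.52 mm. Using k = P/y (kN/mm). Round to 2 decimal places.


Track stiffness k = P / y
k = 99 / 2.52
k = 39.29 kN/mm

39.29


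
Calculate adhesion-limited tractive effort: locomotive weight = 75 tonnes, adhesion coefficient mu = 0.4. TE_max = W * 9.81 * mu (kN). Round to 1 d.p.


TE_max = W * g * mu
TE_max = 75 * 9.81 * 0.4
TE_max = 735.75 * 0.4
TE_max = 294.3 kN

294.3


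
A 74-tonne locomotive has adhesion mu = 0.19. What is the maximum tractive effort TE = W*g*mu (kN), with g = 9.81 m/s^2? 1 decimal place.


TE_max = W * g * mu
TE_max = 74 * 9.81 * 0.19
TE_max = 725.94 * 0.19
TE_max = 137.9 kN

137.9


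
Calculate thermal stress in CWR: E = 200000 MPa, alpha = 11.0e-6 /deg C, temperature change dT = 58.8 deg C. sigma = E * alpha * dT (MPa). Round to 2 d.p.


sigma = E * alpha * dT
sigma = 200000 * 11.0e-6 * 58.8
sigma = 2.2 * 58.8
sigma = 129.36 MPa

129.36


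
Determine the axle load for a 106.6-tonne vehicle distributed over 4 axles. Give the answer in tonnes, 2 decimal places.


Load per axle = total weight / number of axles
Load = 106.6 / 4
Load = 26.65 tonnes

26.65


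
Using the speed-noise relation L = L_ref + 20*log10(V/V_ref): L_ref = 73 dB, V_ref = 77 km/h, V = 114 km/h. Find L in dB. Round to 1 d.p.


V/V_ref = 114 / 77 = 1.480519
log10(1.480519) = 0.170414
20 * 0.170414 = 3.4083
L = 73 + 3.4083 = 76.4 dB

76.4


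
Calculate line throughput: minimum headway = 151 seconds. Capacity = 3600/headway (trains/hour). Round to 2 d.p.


Capacity = 3600 / headway
Capacity = 3600 / 151
Capacity = 23.84 trains/hour

23.84


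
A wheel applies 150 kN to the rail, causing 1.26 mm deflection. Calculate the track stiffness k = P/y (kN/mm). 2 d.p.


Track stiffness k = P / y
k = 150 / 1.26
k = 119.05 kN/mm

119.05


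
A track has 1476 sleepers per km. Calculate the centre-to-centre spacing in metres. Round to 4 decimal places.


Spacing = 1000 m / number of sleepers
Spacing = 1000 / 1476
Spacing = 0.6775 m

0.6775


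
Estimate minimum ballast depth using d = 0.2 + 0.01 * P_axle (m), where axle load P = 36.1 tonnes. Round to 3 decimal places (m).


d = 0.2 + 0.01 * 36.1
d = 0.2 + 0.361
d = 0.561 m

0.561


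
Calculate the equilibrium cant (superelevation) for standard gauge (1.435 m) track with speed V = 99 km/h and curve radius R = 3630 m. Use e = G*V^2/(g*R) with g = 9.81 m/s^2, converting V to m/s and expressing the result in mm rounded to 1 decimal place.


Convert speed: V = 99 / 3.6 = 27.5 m/s
Apply formula: e = 1.435 * 27.5^2 / (9.81 * 3630)
e = 1.435 * 756.25 / 35610.3
e = 0.030475 m = 30.5 mm

30.5


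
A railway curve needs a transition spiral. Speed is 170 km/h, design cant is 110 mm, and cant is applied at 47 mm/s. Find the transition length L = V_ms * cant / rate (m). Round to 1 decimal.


Convert speed: V = 170 / 3.6 = 47.2222 m/s
L = 47.2222 * 110 / 47
L = 5194.4444 / 47
L = 110.5 m

110.5


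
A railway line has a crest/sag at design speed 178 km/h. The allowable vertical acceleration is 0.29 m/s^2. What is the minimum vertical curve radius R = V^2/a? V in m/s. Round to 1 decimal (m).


Convert speed: V = 178 / 3.6 = 49.4444 m/s
V^2 = 2444.7531 m^2/s^2
R_v = 2444.7531 / 0.29
R_v = 8430.2 m

8430.2


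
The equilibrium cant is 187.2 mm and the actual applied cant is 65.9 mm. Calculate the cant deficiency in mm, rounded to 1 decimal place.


Cant deficiency = equilibrium cant - actual cant
CD = 187.2 - 65.9
CD = 121.3 mm

121.3


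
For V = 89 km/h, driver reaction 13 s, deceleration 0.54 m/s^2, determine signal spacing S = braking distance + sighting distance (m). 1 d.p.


V = 89 / 3.6 = 24.7222 m/s
Braking distance = 24.7222^2 / (2*0.54) = 565.9151 m
Sighting distance = 24.7222 * 13 = 321.3889 m
S = 565.9151 + 321.3889 = 887.3 m

887.3


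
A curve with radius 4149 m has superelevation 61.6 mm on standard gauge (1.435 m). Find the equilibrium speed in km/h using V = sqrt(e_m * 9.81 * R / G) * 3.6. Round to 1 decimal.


Convert cant: e = 61.6 mm = 0.0616 m
V_ms = sqrt(0.0616 * 9.81 * 4149 / 1.435)
V_ms = sqrt(1747.194498) = 41.7995 m/s
V = 41.7995 * 3.6 = 150.5 km/h

150.5


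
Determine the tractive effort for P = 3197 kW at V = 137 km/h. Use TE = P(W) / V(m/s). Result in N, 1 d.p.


Convert: P = 3197 kW = 3197000 W
V = 137 / 3.6 = 38.0556 m/s
TE = 3197000 / 38.0556
TE = 84008.8 N

84008.8


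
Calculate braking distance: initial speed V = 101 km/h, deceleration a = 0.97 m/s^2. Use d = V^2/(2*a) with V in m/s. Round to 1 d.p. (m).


Convert speed: V = 101 / 3.6 = 28.0556 m/s
V^2 = 787.1142
d = 787.1142 / (2 * 0.97)
d = 787.1142 / 1.94
d = 405.7 m

405.7


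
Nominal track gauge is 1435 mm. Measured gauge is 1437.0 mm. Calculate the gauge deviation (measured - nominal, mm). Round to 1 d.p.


Deviation = measured - nominal
Deviation = 1437.0 - 1435
Deviation = 2.0 mm

2.0


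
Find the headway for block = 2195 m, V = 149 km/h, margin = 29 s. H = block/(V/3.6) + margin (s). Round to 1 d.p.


V = 149 / 3.6 = 41.3889 m/s
Block traversal time = 2195 / 41.3889 = 53.0336 s
Headway = 53.0336 + 29
Headway = 82.0 s

82.0


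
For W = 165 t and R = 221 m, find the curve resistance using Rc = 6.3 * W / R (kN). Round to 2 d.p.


Rc = 6.3 * W / R
Rc = 6.3 * 165 / 221
Rc = 1039.5 / 221
Rc = 4.70 kN

4.70


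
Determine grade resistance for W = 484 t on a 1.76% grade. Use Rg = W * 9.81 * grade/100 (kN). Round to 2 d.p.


Rg = W * 9.81 * grade / 100
Rg = 484 * 9.81 * 1.76 / 100
Rg = 4748.04 * 0.0176
Rg = 83.57 kN

83.57


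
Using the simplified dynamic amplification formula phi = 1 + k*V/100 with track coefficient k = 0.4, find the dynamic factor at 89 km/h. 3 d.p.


phi = 1 + k * V / 100
phi = 1 + 0.4 * 89 / 100
phi = 1 + 0.356
phi = 1.356

1.356


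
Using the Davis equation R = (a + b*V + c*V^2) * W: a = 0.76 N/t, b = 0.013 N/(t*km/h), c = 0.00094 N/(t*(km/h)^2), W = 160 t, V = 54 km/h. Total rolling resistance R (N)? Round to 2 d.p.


b*V = 0.013 * 54 = 0.702
c*V^2 = 0.00094 * 2916 = 2.74104
R_per_t = 0.76 + 0.702 + 2.74104 = 4.20304 N/t
R_total = 4.20304 * 160 = 672.49 N

672.49


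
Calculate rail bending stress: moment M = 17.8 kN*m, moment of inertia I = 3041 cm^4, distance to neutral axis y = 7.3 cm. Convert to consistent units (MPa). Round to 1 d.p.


Convert units:
M = 17.8 kN*m = 17800000 N*mm
y = 7.3 cm = 73 mm
I = 3041 cm^4 = 30410000 mm^4
sigma = 17800000 * 73 / 30410000
sigma = 42.7 MPa

42.7


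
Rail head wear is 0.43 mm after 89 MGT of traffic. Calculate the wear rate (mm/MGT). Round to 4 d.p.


Wear rate = total wear / cumulative tonnage
Rate = 0.43 / 89
Rate = 0.0048 mm/MGT

0.0048


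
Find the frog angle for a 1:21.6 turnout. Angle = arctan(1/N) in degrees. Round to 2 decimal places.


1/N = 1/21.6 = 0.046296
angle = arctan(0.046296) = 0.046263 rad
angle = 0.046263 * 180/pi = 2.65 degrees

2.65


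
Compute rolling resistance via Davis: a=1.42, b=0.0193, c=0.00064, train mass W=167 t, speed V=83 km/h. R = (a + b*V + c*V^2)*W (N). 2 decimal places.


b*V = 0.0193 * 83 = 1.6019
c*V^2 = 0.00064 * 6889 = 4.40896
R_per_t = 1.42 + 1.6019 + 4.40896 = 7.43086 N/t
R_total = 7.43086 * 167 = 1240.95 N

1240.95


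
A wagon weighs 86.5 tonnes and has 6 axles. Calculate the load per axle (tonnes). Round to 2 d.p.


Load per axle = total weight / number of axles
Load = 86.5 / 6
Load = 14.42 tonnes

14.42


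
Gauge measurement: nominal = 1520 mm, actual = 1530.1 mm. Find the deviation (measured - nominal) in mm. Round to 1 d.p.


Deviation = measured - nominal
Deviation = 1530.1 - 1520
Deviation = 10.1 mm

10.1


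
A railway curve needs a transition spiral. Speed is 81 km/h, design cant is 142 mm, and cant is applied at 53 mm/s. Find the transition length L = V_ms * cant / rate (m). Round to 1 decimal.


Convert speed: V = 81 / 3.6 = 22.5 m/s
L = 22.5 * 142 / 53
L = 3195.0 / 53
L = 60.3 m

60.3


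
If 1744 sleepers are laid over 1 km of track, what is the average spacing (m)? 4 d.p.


Spacing = 1000 m / number of sleepers
Spacing = 1000 / 1744
Spacing = 0.5734 m

0.5734


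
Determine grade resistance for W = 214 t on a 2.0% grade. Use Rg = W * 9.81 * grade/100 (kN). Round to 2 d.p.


Rg = W * 9.81 * grade / 100
Rg = 214 * 9.81 * 2.0 / 100
Rg = 2099.34 * 0.02
Rg = 41.99 kN

41.99


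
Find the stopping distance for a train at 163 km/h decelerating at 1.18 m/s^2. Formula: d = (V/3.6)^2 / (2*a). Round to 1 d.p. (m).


Convert speed: V = 163 / 3.6 = 45.2778 m/s
V^2 = 2050.0772
d = 2050.0772 / (2 * 1.18)
d = 2050.0772 / 2.36
d = 868.7 m

868.7


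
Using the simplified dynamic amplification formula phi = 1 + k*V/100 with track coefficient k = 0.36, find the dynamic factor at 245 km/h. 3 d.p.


phi = 1 + k * V / 100
phi = 1 + 0.36 * 245 / 100
phi = 1 + 0.882
phi = 1.882

1.882


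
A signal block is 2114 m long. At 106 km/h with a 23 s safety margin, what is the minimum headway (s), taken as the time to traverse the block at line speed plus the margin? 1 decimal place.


V = 106 / 3.6 = 29.4444 m/s
Block traversal time = 2114 / 29.4444 = 71.7962 s
Headway = 71.7962 + 23
Headway = 94.8 s

94.8


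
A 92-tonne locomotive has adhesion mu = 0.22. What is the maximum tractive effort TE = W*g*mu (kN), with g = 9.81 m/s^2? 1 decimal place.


TE_max = W * g * mu
TE_max = 92 * 9.81 * 0.22
TE_max = 902.52 * 0.22
TE_max = 198.6 kN

198.6


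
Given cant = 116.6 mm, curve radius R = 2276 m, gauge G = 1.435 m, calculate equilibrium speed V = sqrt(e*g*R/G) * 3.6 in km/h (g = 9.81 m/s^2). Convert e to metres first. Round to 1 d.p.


Convert cant: e = 116.6 mm = 0.1166 m
V_ms = sqrt(0.1166 * 9.81 * 2276 / 1.435)
V_ms = sqrt(1814.211495) = 42.5936 m/s
V = 42.5936 * 3.6 = 153.3 km/h

153.3


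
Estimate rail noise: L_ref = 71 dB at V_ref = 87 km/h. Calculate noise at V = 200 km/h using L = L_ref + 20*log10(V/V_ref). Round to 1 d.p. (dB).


V/V_ref = 200 / 87 = 2.298851
log10(2.298851) = 0.361511
20 * 0.361511 = 7.2302
L = 71 + 7.2302 = 78.2 dB

78.2


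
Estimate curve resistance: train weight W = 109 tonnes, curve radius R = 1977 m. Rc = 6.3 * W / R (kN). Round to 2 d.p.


Rc = 6.3 * W / R
Rc = 6.3 * 109 / 1977
Rc = 686.7 / 1977
Rc = 0.35 kN

0.35


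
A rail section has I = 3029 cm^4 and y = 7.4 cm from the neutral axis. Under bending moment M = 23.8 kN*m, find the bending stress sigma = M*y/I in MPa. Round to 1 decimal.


Convert units:
M = 23.8 kN*m = 23800000 N*mm
y = 7.4 cm = 74 mm
I = 3029 cm^4 = 30290000 mm^4
sigma = 23800000 * 74 / 30290000
sigma = 58.1 MPa

58.1


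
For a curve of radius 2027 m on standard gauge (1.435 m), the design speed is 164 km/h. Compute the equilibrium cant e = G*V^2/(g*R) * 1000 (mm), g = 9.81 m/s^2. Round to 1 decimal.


Convert speed: V = 164 / 3.6 = 45.5556 m/s
Apply formula: e = 1.435 * 45.5556^2 / (9.81 * 2027)
e = 1.435 * 2075.3086 / 19884.87
e = 0.149766 m = 149.8 mm

149.8


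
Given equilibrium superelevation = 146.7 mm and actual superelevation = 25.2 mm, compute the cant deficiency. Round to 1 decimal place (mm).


Cant deficiency = equilibrium cant - actual cant
CD = 146.7 - 25.2
CD = 121.5 mm

121.5


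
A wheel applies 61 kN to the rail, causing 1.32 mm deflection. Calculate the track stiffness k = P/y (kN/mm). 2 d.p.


Track stiffness k = P / y
k = 61 / 1.32
k = 46.21 kN/mm

46.21


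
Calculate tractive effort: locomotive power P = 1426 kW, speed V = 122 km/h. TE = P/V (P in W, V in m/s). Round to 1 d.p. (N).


Convert: P = 1426 kW = 1426000 W
V = 122 / 3.6 = 33.8889 m/s
TE = 1426000 / 33.8889
TE = 42078.7 N

42078.7


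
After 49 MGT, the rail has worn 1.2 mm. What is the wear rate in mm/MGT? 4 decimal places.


Wear rate = total wear / cumulative tonnage
Rate = 1.2 / 49
Rate = 0.0245 mm/MGT

0.0245


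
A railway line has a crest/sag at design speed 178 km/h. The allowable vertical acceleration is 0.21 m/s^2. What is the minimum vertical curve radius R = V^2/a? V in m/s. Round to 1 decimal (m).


Convert speed: V = 178 / 3.6 = 49.4444 m/s
V^2 = 2444.7531 m^2/s^2
R_v = 2444.7531 / 0.21
R_v = 11641.7 m

11641.7


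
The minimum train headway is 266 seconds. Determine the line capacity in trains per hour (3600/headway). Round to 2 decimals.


Capacity = 3600 / headway
Capacity = 3600 / 266
Capacity = 13.53 trains/hour

13.53


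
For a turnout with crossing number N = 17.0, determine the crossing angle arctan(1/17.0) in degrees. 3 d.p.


1/N = 1/17.0 = 0.058824
angle = arctan(0.058824) = 0.058756 rad
angle = 0.058756 * 180/pi = 3.366 degrees

3.366


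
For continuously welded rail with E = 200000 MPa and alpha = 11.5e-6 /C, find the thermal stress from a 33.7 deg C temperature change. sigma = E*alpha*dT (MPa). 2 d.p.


sigma = E * alpha * dT
sigma = 200000 * 11.5e-6 * 33.7
sigma = 2.3 * 33.7
sigma = 77.51 MPa

77.51


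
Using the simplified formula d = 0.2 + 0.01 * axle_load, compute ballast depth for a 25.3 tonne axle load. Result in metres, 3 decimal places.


d = 0.2 + 0.01 * 25.3
d = 0.2 + 0.253
d = 0.453 m

0.453


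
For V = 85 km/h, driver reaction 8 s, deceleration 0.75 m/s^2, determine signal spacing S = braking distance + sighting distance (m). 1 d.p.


V = 85 / 3.6 = 23.6111 m/s
Braking distance = 23.6111^2 / (2*0.75) = 371.6564 m
Sighting distance = 23.6111 * 8 = 188.8889 m
S = 371.6564 + 188.8889 = 560.5 m

560.5


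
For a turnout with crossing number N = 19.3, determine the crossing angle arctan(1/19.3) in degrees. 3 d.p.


1/N = 1/19.3 = 0.051813
angle = arctan(0.051813) = 0.051767 rad
angle = 0.051767 * 180/pi = 2.966 degrees

2.966


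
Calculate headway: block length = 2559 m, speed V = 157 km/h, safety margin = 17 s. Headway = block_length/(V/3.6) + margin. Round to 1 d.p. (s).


V = 157 / 3.6 = 43.6111 m/s
Block traversal time = 2559 / 43.6111 = 58.6777 s
Headway = 58.6777 + 17
Headway = 75.7 s

75.7


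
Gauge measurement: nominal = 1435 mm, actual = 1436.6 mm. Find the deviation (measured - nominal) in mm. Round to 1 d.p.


Deviation = measured - nominal
Deviation = 1436.6 - 1435
Deviation = 1.6 mm

1.6


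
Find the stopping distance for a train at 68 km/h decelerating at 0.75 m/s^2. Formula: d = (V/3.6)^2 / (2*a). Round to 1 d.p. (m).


Convert speed: V = 68 / 3.6 = 18.8889 m/s
V^2 = 356.7901
d = 356.7901 / (2 * 0.75)
d = 356.7901 / 1.5
d = 237.9 m

237.9


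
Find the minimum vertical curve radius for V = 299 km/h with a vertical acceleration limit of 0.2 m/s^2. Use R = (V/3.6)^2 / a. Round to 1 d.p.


Convert speed: V = 299 / 3.6 = 83.0556 m/s
V^2 = 6898.2253 m^2/s^2
R_v = 6898.2253 / 0.2
R_v = 34491.1 m

34491.1


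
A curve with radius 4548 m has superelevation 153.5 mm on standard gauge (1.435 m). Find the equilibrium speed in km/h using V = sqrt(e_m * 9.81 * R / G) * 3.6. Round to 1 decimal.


Convert cant: e = 153.5 mm = 0.1535 m
V_ms = sqrt(0.1535 * 9.81 * 4548 / 1.435)
V_ms = sqrt(4772.500056) = 69.0833 m/s
V = 69.0833 * 3.6 = 248.7 km/h

248.7


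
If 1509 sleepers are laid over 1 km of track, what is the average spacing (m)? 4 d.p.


Spacing = 1000 m / number of sleepers
Spacing = 1000 / 1509
Spacing = 0.6627 m

0.6627


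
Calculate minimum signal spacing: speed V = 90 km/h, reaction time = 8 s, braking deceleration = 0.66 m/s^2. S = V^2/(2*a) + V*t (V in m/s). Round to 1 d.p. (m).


V = 90 / 3.6 = 25.0 m/s
Braking distance = 25.0^2 / (2*0.66) = 473.4848 m
Sighting distance = 25.0 * 8 = 200.0 m
S = 473.4848 + 200.0 = 673.5 m

673.5


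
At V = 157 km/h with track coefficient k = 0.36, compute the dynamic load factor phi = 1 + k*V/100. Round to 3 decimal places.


phi = 1 + k * V / 100
phi = 1 + 0.36 * 157 / 100
phi = 1 + 0.5652
phi = 1.565

1.565


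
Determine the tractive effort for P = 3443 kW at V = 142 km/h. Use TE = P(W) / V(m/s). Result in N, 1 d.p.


Convert: P = 3443 kW = 3443000 W
V = 142 / 3.6 = 39.4444 m/s
TE = 3443000 / 39.4444
TE = 87287.3 N

87287.3


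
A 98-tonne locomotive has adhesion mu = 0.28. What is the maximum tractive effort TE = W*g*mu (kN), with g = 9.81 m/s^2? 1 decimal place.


TE_max = W * g * mu
TE_max = 98 * 9.81 * 0.28
TE_max = 961.38 * 0.28
TE_max = 269.2 kN

269.2


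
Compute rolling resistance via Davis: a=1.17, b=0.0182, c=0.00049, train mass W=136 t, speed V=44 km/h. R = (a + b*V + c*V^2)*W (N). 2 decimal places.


b*V = 0.0182 * 44 = 0.8008
c*V^2 = 0.00049 * 1936 = 0.94864
R_per_t = 1.17 + 0.8008 + 0.94864 = 2.91944 N/t
R_total = 2.91944 * 136 = 397.04 N

397.04


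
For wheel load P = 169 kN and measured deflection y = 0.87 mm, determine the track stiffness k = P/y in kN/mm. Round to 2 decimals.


Track stiffness k = P / y
k = 169 / 0.87
k = 194.25 kN/mm

194.25


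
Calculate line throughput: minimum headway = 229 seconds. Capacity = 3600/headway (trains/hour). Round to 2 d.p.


Capacity = 3600 / headway
Capacity = 3600 / 229
Capacity = 15.72 trains/hour

15.72


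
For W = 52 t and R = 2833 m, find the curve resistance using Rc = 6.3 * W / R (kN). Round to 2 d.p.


Rc = 6.3 * W / R
Rc = 6.3 * 52 / 2833
Rc = 327.6 / 2833
Rc = 0.12 kN

0.12


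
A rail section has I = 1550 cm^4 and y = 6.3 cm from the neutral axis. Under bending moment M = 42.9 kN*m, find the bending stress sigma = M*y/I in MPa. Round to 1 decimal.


Convert units:
M = 42.9 kN*m = 42900000 N*mm
y = 6.3 cm = 63 mm
I = 1550 cm^4 = 15500000 mm^4
sigma = 42900000 * 63 / 15500000
sigma = 174.4 MPa

174.4


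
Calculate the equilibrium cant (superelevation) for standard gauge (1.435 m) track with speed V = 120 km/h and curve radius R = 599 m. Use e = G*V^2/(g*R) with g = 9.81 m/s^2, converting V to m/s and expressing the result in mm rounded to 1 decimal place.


Convert speed: V = 120 / 3.6 = 33.3333 m/s
Apply formula: e = 1.435 * 33.3333^2 / (9.81 * 599)
e = 1.435 * 1111.1111 / 5876.19
e = 0.27134 m = 271.3 mm

271.3


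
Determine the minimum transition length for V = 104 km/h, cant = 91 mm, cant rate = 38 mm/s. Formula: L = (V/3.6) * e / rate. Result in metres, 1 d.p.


Convert speed: V = 104 / 3.6 = 28.8889 m/s
L = 28.8889 * 91 / 38
L = 2628.8889 / 38
L = 69.2 m

69.2


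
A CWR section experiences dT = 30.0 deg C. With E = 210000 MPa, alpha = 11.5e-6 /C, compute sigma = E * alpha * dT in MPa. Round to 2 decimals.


sigma = E * alpha * dT
sigma = 210000 * 11.5e-6 * 30.0
sigma = 2.415 * 30.0
sigma = 72.45 MPa

72.45


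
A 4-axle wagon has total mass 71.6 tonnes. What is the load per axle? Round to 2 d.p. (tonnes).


Load per axle = total weight / number of axles
Load = 71.6 / 4
Load = 17.90 tonnes

17.90


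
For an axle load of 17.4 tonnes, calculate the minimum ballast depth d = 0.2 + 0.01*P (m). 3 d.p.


d = 0.2 + 0.01 * 17.4
d = 0.2 + 0.174
d = 0.374 m

0.374


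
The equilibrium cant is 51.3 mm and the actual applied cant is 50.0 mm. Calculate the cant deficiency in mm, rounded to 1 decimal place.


Cant deficiency = equilibrium cant - actual cant
CD = 51.3 - 50.0
CD = 1.3 mm

1.3


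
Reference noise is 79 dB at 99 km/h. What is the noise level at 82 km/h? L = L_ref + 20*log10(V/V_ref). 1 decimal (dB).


V/V_ref = 82 / 99 = 0.828283
log10(0.828283) = -0.081821
20 * -0.081821 = -1.6364
L = 79 + -1.6364 = 77.4 dB

77.4


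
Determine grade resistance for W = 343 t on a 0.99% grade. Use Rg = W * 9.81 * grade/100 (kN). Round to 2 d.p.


Rg = W * 9.81 * grade / 100
Rg = 343 * 9.81 * 0.99 / 100
Rg = 3364.83 * 0.0099
Rg = 33.31 kN

33.31


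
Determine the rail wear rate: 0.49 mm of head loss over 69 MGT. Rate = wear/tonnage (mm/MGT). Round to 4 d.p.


Wear rate = total wear / cumulative tonnage
Rate = 0.49 / 69
Rate = 0.0071 mm/MGT

0.0071


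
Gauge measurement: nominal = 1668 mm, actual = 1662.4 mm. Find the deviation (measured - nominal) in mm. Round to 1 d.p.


Deviation = measured - nominal
Deviation = 1662.4 - 1668
Deviation = -5.6 mm

-5.6


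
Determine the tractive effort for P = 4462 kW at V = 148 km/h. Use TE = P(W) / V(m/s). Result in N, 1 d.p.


Convert: P = 4462 kW = 4462000 W
V = 148 / 3.6 = 41.1111 m/s
TE = 4462000 / 41.1111
TE = 108535.1 N

108535.1


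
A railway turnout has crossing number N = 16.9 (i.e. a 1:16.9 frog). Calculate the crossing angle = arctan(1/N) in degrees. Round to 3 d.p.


1/N = 1/16.9 = 0.059172
angle = arctan(0.059172) = 0.059103 rad
angle = 0.059103 * 180/pi = 3.386 degrees

3.386


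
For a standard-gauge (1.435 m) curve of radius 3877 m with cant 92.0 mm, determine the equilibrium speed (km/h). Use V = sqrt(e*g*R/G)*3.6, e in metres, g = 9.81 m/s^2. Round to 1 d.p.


Convert cant: e = 92.0 mm = 0.0920 m
V_ms = sqrt(0.0920 * 9.81 * 3877 / 1.435)
V_ms = sqrt(2438.376334) = 49.3799 m/s
V = 49.3799 * 3.6 = 177.8 km/h

177.8


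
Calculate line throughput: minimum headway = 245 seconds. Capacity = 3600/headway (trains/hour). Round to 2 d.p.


Capacity = 3600 / headway
Capacity = 3600 / 245
Capacity = 14.69 trains/hour

14.69


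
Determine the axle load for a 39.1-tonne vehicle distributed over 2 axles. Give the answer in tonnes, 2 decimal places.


Load per axle = total weight / number of axles
Load = 39.1 / 2
Load = 19.55 tonnes

19.55


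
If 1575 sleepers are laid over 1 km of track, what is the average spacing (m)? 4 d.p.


Spacing = 1000 m / number of sleepers
Spacing = 1000 / 1575
Spacing = 0.6349 m

0.6349


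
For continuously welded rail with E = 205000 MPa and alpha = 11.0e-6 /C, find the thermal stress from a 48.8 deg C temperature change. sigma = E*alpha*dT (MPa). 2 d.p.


sigma = E * alpha * dT
sigma = 205000 * 11.0e-6 * 48.8
sigma = 2.255 * 48.8
sigma = 110.04 MPa

110.04


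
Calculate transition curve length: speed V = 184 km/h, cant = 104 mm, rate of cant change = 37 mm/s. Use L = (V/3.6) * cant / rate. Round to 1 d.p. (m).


Convert speed: V = 184 / 3.6 = 51.1111 m/s
L = 51.1111 * 104 / 37
L = 5315.5556 / 37
L = 143.7 m

143.7


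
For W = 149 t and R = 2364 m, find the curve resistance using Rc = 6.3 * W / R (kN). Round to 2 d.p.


Rc = 6.3 * W / R
Rc = 6.3 * 149 / 2364
Rc = 938.7 / 2364
Rc = 0.40 kN

0.40


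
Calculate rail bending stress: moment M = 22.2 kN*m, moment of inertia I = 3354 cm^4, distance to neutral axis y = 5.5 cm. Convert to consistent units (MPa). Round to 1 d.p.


Convert units:
M = 22.2 kN*m = 22200000 N*mm
y = 5.5 cm = 55 mm
I = 3354 cm^4 = 33540000 mm^4
sigma = 22200000 * 55 / 33540000
sigma = 36.4 MPa

36.4


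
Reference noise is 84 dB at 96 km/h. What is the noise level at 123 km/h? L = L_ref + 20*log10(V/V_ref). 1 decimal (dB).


V/V_ref = 123 / 96 = 1.28125
log10(1.28125) = 0.107634
20 * 0.107634 = 2.1527
L = 84 + 2.1527 = 86.2 dB

86.2


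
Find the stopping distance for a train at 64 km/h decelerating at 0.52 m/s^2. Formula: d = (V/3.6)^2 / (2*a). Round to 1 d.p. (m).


Convert speed: V = 64 / 3.6 = 17.7778 m/s
V^2 = 316.0494
d = 316.0494 / (2 * 0.52)
d = 316.0494 / 1.04
d = 303.9 m

303.9


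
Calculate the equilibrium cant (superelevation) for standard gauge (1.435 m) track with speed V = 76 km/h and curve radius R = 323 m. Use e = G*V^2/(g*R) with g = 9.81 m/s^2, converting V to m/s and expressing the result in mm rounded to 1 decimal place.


Convert speed: V = 76 / 3.6 = 21.1111 m/s
Apply formula: e = 1.435 * 21.1111^2 / (9.81 * 323)
e = 1.435 * 445.679 / 3168.63
e = 0.201838 m = 201.8 mm

201.8


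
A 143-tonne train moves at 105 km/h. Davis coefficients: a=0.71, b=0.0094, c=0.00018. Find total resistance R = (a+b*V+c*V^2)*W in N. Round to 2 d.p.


b*V = 0.0094 * 105 = 0.987
c*V^2 = 0.00018 * 11025 = 1.9845
R_per_t = 0.71 + 0.987 + 1.9845 = 3.6815 N/t
R_total = 3.6815 * 143 = 526.45 N

526.45


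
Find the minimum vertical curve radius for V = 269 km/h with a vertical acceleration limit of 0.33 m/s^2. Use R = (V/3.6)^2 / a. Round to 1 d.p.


Convert speed: V = 269 / 3.6 = 74.7222 m/s
V^2 = 5583.4105 m^2/s^2
R_v = 5583.4105 / 0.33
R_v = 16919.4 m

16919.4


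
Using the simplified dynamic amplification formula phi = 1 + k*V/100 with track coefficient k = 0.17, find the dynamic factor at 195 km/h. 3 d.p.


phi = 1 + k * V / 100
phi = 1 + 0.17 * 195 / 100
phi = 1 + 0.3315
phi = 1.332

1.332


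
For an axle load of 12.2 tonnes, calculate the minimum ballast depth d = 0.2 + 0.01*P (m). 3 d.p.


d = 0.2 + 0.01 * 12.2
d = 0.2 + 0.122
d = 0.322 m

0.322


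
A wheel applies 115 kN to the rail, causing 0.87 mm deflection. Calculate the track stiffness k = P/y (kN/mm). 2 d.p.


Track stiffness k = P / y
k = 115 / 0.87
k = 132.18 kN/mm

132.18


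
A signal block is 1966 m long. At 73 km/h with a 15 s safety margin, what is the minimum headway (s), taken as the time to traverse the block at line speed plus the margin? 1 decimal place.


V = 73 / 3.6 = 20.2778 m/s
Block traversal time = 1966 / 20.2778 = 96.9534 s
Headway = 96.9534 + 15
Headway = 112.0 s

112.0


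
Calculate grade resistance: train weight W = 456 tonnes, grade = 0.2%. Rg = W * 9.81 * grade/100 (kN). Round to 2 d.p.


Rg = W * 9.81 * grade / 100
Rg = 456 * 9.81 * 0.2 / 100
Rg = 4473.36 * 0.002
Rg = 8.95 kN

8.95


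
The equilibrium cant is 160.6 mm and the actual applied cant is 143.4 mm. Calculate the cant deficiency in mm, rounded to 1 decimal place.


Cant deficiency = equilibrium cant - actual cant
CD = 160.6 - 143.4
CD = 17.2 mm

17.2


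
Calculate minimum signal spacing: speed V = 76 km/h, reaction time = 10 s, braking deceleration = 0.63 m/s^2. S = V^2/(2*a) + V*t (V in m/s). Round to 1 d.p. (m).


V = 76 / 3.6 = 21.1111 m/s
Braking distance = 21.1111^2 / (2*0.63) = 353.7135 m
Sighting distance = 21.1111 * 10 = 211.1111 m
S = 353.7135 + 211.1111 = 564.8 m

564.8


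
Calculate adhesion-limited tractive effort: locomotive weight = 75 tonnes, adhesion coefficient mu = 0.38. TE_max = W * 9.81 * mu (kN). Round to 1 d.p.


TE_max = W * g * mu
TE_max = 75 * 9.81 * 0.38
TE_max = 735.75 * 0.38
TE_max = 279.6 kN

279.6


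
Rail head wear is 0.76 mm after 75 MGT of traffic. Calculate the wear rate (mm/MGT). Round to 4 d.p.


Wear rate = total wear / cumulative tonnage
Rate = 0.76 / 75
Rate = 0.0101 mm/MGT

0.0101


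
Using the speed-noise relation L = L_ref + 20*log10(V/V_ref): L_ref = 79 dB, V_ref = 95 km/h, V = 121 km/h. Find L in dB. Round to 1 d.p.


V/V_ref = 121 / 95 = 1.273684
log10(1.273684) = 0.105062
20 * 0.105062 = 2.1012
L = 79 + 2.1012 = 81.1 dB

81.1


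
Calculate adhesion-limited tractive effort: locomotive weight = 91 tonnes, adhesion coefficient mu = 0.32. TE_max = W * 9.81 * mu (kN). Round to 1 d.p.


TE_max = W * g * mu
TE_max = 91 * 9.81 * 0.32
TE_max = 892.71 * 0.32
TE_max = 285.7 kN

285.7


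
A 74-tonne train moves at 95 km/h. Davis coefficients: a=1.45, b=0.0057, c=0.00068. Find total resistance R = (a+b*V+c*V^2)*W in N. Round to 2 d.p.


b*V = 0.0057 * 95 = 0.5415
c*V^2 = 0.00068 * 9025 = 6.137
R_per_t = 1.45 + 0.5415 + 6.137 = 8.1285 N/t
R_total = 8.1285 * 74 = 601.51 N

601.51


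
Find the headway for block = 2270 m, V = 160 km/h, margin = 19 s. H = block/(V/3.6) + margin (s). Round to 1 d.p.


V = 160 / 3.6 = 44.4444 m/s
Block traversal time = 2270 / 44.4444 = 51.075 s
Headway = 51.075 + 19
Headway = 70.1 s

70.1


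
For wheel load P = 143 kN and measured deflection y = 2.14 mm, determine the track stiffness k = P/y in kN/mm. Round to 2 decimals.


Track stiffness k = P / y
k = 143 / 2.14
k = 66.82 kN/mm

66.82


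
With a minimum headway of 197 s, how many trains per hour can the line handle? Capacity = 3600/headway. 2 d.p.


Capacity = 3600 / headway
Capacity = 3600 / 197
Capacity = 18.27 trains/hour

18.27


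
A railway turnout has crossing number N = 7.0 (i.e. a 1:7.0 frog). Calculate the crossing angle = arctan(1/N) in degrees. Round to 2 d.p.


1/N = 1/7.0 = 0.142857
angle = arctan(0.142857) = 0.141897 rad
angle = 0.141897 * 180/pi = 8.13 degrees

8.13


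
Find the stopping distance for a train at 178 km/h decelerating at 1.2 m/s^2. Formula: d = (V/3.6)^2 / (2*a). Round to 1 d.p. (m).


Convert speed: V = 178 / 3.6 = 49.4444 m/s
V^2 = 2444.7531
d = 2444.7531 / (2 * 1.2)
d = 2444.7531 / 2.4
d = 1018.6 m

1018.6


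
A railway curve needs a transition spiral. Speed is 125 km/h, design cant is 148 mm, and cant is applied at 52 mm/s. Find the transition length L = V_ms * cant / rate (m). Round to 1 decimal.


Convert speed: V = 125 / 3.6 = 34.7222 m/s
L = 34.7222 * 148 / 52
L = 5138.8889 / 52
L = 98.8 m

98.8


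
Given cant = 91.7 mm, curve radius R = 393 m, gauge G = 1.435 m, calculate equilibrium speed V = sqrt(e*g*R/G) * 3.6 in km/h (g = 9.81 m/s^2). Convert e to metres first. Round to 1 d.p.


Convert cant: e = 91.7 mm = 0.0917 m
V_ms = sqrt(0.0917 * 9.81 * 393 / 1.435)
V_ms = sqrt(246.36499) = 15.696 m/s
V = 15.696 * 3.6 = 56.5 km/h

56.5


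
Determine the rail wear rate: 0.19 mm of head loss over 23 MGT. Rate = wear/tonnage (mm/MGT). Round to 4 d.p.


Wear rate = total wear / cumulative tonnage
Rate = 0.19 / 23
Rate = 0.0083 mm/MGT

0.0083


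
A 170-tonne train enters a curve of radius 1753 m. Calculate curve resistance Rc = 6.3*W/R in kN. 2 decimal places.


Rc = 6.3 * W / R
Rc = 6.3 * 170 / 1753
Rc = 1071.0 / 1753
Rc = 0.61 kN

0.61


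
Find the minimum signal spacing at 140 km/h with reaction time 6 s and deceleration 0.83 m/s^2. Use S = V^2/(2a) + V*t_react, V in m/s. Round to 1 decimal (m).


V = 140 / 3.6 = 38.8889 m/s
Braking distance = 38.8889^2 / (2*0.83) = 911.0516 m
Sighting distance = 38.8889 * 6 = 233.3333 m
S = 911.0516 + 233.3333 = 1144.4 m

1144.4


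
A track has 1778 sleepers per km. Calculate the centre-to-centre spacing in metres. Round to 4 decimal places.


Spacing = 1000 m / number of sleepers
Spacing = 1000 / 1778
Spacing = 0.5624 m

0.5624


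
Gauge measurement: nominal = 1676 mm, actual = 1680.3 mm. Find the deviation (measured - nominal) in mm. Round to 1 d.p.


Deviation = measured - nominal
Deviation = 1680.3 - 1676
Deviation = 4.3 mm

4.3


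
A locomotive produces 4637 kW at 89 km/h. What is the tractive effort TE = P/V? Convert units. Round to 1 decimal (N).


Convert: P = 4637 kW = 4637000 W
V = 89 / 3.6 = 24.7222 m/s
TE = 4637000 / 24.7222
TE = 187564.0 N

187564.0


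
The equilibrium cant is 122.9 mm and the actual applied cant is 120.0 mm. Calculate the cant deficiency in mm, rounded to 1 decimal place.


Cant deficiency = equilibrium cant - actual cant
CD = 122.9 - 120.0
CD = 2.9 mm

2.9


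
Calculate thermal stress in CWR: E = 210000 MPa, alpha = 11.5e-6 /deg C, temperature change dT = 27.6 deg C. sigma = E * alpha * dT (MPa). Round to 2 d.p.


sigma = E * alpha * dT
sigma = 210000 * 11.5e-6 * 27.6
sigma = 2.415 * 27.6
sigma = 66.65 MPa

66.65


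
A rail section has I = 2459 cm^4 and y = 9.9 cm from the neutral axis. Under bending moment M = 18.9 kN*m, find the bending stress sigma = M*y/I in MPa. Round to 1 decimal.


Convert units:
M = 18.9 kN*m = 18900000 N*mm
y = 9.9 cm = 99 mm
I = 2459 cm^4 = 24590000 mm^4
sigma = 18900000 * 99 / 24590000
sigma = 76.1 MPa

76.1


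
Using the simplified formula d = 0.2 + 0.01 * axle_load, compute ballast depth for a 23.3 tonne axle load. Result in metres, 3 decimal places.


d = 0.2 + 0.01 * 23.3
d = 0.2 + 0.233
d = 0.433 m

0.433


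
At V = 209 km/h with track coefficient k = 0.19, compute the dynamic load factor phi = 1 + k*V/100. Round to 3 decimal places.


phi = 1 + k * V / 100
phi = 1 + 0.19 * 209 / 100
phi = 1 + 0.3971
phi = 1.397

1.397


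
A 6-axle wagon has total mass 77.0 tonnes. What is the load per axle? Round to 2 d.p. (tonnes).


Load per axle = total weight / number of axles
Load = 77.0 / 6
Load = 12.83 tonnes

12.83


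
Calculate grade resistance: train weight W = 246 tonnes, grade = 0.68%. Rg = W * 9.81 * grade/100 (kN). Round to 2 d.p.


Rg = W * 9.81 * grade / 100
Rg = 246 * 9.81 * 0.68 / 100
Rg = 2413.26 * 0.0068
Rg = 16.41 kN

16.41


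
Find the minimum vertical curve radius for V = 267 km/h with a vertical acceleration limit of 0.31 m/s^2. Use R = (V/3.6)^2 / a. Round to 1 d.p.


Convert speed: V = 267 / 3.6 = 74.1667 m/s
V^2 = 5500.6944 m^2/s^2
R_v = 5500.6944 / 0.31
R_v = 17744.2 m

17744.2


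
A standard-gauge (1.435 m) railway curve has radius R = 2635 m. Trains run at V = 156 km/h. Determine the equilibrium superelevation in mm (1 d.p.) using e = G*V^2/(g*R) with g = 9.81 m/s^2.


Convert speed: V = 156 / 3.6 = 43.3333 m/s
Apply formula: e = 1.435 * 43.3333^2 / (9.81 * 2635)
e = 1.435 * 1877.7778 / 25849.35
e = 0.104243 m = 104.2 mm

104.2


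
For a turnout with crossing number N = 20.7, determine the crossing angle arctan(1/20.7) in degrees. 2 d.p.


1/N = 1/20.7 = 0.048309
angle = arctan(0.048309) = 0.048272 rad
angle = 0.048272 * 180/pi = 2.77 degrees

2.77


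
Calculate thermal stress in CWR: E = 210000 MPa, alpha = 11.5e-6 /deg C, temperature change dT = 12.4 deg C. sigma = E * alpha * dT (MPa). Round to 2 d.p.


sigma = E * alpha * dT
sigma = 210000 * 11.5e-6 * 12.4
sigma = 2.415 * 12.4
sigma = 29.95 MPa

29.95


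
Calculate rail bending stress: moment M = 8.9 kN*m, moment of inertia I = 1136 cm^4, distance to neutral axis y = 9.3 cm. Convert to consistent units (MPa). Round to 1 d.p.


Convert units:
M = 8.9 kN*m = 8900000 N*mm
y = 9.3 cm = 93 mm
I = 1136 cm^4 = 11360000 mm^4
sigma = 8900000 * 93 / 11360000
sigma = 72.9 MPa

72.9


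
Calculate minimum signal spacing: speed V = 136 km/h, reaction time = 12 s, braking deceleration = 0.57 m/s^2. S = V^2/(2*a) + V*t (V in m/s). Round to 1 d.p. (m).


V = 136 / 3.6 = 37.7778 m/s
Braking distance = 37.7778^2 / (2*0.57) = 1251.8952 m
Sighting distance = 37.7778 * 12 = 453.3333 m
S = 1251.8952 + 453.3333 = 1705.2 m

1705.2
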